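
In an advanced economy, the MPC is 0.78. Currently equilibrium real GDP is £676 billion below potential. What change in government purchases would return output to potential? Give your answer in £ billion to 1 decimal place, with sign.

+£148.7 billion

Spending multiplier = 1/(1 − MPC) = 1/(1 − 0.78) = 1/0.22 ≈ 4.545.
Need ΔY = +£676 billion, so ΔG = ΔY/k = (+£676 billion) × 0.22 ≈ +£148.7 billion.
The government should increase government purchases by £148.7 billion.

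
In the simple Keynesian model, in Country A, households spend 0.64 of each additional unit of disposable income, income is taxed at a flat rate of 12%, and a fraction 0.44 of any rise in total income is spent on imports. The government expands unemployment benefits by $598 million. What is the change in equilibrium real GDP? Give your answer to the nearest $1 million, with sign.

+$436 million

The transfer change shifts disposable income by +$598 million, so first-round consumption changes by c·ΔTR = 0.64 × (+$598 million) = +$382.72 million.
Expenditure multiplier = 1/(1 − c(1−t) + m) = 1/(1 − 0.64×0.88 + 0.44) = 1/0.8768 ≈ 1.141.
The transfer multiplier is c × k ≈ 0.73, so ΔY = k × (c·ΔTR) = (+$382.72 million) / 0.8768 ≈ +$436 million.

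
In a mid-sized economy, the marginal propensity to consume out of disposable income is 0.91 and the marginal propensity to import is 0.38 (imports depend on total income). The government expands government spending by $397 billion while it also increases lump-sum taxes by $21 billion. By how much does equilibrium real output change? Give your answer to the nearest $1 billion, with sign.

+$804 billion

Expenditure multiplier = 1/(1 − c + m) = 1/(1 − 0.91 + 0.38) = 1/0.47 ≈ 2.128.
ΔG contributes k·ΔG = (+$397 billion) / 0.47 ≈ +$844.7 billion.
ΔT of +$21 billion changes first-round spending by −c·ΔT = −$19.11 billion, contributing k·(−c·ΔT) = (−$19.11 billion) / 0.47 ≈ −$40.7 billion.
Net ΔY = k(ΔG − c·ΔT) = (+$377.89 billion) / 0.47 ≈ +$804 billion.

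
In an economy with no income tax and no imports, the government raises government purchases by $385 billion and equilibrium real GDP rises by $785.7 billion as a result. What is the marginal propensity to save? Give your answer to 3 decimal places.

0.490

Implied spending multiplier k = ΔY/ΔG = 785.7/385 ≈ 2.0408.
Since k = 1/(1 − MPC), MPC = 1 − 1/k = 1 − ΔG/ΔY = 1 − 385/785.7 ≈ 0.510.
MPS = 1 − MPC = 0.490.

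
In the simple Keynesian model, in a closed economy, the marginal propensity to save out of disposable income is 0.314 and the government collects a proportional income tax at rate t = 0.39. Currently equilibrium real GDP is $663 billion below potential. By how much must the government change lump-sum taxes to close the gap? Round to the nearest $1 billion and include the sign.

−$562 billion

MPC = 1 − MPS = 1 − 0.314 = 0.686.
Spending multiplier = 1/(1 − c(1−t)) = 1/(1 − 0.686×0.61) = 1/0.58154 ≈ 1.72.
Tax multiplier = −c·k = −0.686/0.58154 ≈ −1.18. Need ΔY = +$663 billion, so ΔT = ΔY/(−c·k) = −(+$663 billion) × 0.58154 / 0.686 ≈ −$562 billion.
The government should cut lump-sum taxes by $562 billion.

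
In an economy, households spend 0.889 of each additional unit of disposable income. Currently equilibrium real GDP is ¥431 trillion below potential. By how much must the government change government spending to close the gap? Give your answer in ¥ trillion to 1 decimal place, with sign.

Spending multiplier = 1/(1 − MPC) = 1/(1 − 0.889) = 1/0.111 ≈ 9.009.
Need ΔY = +¥431 trillion, so ΔG = ΔY/k = (+¥431 trillion) × 0.111 ≈ +¥47.8 trillion.
The government should increase government spending by ¥47.8 trillion.

+¥47.8 trillion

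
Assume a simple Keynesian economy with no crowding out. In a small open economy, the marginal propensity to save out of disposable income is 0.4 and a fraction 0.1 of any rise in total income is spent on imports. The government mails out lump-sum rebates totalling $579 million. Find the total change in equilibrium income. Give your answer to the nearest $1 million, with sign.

MPC = 1 − MPS = 1 − 0.4 = 0.6.
A lump-sum tax change of −$579 million shifts disposable income by +$579 million; first-round consumption changes by −c × ΔT = −0.6 × (−$579 million) = +$347.4 million.
Expenditure multiplier = 1/(1 − c + m) = 1/(1 − 0.6 + 0.1) = 1/0.5 = 2.
The tax multiplier is −c × k = −1.2, so ΔY = k × (−c·ΔT) = (+$347.4 million) / 0.5 ≈ +$695 million.

+$695 million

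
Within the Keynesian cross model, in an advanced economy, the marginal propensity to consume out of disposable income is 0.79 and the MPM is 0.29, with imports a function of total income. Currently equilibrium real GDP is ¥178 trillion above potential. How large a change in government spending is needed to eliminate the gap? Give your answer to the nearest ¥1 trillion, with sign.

Spending multiplier = 1/(1 − c + m) = 1/(1 − 0.79 + 0.29) = 1/0.5 = 2.
Need ΔY = −¥178 trillion, so ΔG = ΔY/k = (−¥178 trillion) × 0.5 = −¥89 trillion.
The government should cut government spending by ¥89 trillion.

−¥89 trillion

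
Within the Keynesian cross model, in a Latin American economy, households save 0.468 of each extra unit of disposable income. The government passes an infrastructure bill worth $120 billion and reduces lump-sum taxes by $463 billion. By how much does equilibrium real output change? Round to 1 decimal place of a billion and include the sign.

+$782.7 billion

MPC = 1 − MPS = 1 − 0.468 = 0.532.
Expenditure multiplier = 1/(1 − MPC) = 1/(1 − 0.532) = 1/0.468 ≈ 2.137.
ΔG contributes k·ΔG = (+$120 billion) / 0.468 ≈ +$256.4 billion.
ΔT of −$463 billion changes first-round spending by −c·ΔT = +$246.316 billion, contributing k·(−c·ΔT) = (+$246.316 billion) / 0.468 ≈ +$526.3 billion.
Net ΔY = k(ΔG − c·ΔT) = (+$366.316 billion) / 0.468 ≈ +$782.7 billion.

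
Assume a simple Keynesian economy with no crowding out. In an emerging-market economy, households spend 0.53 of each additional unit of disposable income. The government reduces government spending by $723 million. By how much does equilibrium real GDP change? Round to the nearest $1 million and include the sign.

−$1,538 million

Spending multiplier = 1/(1 − MPC) = 1/(1 − 0.53) = 1/0.47 ≈ 2.128.
ΔY = k × ΔG = (−$723 million) / 0.47 ≈ −$1,538 million.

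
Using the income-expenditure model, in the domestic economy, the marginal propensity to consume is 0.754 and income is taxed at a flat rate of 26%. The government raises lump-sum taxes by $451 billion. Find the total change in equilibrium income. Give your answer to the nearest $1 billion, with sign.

−$769 billion

A lump-sum tax change of +$451 billion shifts disposable income by −$451 billion; first-round consumption changes by −c × ΔT = −0.754 × (+$451 billion) = −$340.054 billion.
Expenditure multiplier = 1/(1 − c(1−t)) = 1/(1 − 0.754×0.74) = 1/0.44204 ≈ 2.262.
The tax multiplier is −c × k ≈ −1.706, so ΔY = k × (−c·ΔT) = (−$340.054 billion) / 0.44204 ≈ −$769 billion.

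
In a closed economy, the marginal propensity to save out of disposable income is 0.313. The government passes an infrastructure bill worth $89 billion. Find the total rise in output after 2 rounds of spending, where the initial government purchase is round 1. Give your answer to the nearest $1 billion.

MPC = 1 − MPS = 1 − 0.313 = 0.687.
Round 1 adds ΔG = $89 billion; each later round is MPC = 0.687 times the previous.
After 2 rounds: 89 + 61.143 = ΔG·(1 − c^2)/(1 − c) = 89 × (1 − 0.471969)/0.313 ≈ $150 billion.

$150 billion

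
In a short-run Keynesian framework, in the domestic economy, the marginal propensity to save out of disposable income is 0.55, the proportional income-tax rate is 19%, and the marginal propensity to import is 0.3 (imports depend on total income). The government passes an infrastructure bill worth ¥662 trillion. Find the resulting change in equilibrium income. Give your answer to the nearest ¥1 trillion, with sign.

MPC = 1 − MPS = 1 − 0.55 = 0.45.
Expenditure multiplier = 1/(1 − c(1−t) + m) = 1/(1 − 0.45×0.81 + 0.3) = 1/0.9355 ≈ 1.069.
ΔY = k × ΔG = (+¥662 trillion) / 0.9355 ≈ +¥708 trillion.

+¥708 trillion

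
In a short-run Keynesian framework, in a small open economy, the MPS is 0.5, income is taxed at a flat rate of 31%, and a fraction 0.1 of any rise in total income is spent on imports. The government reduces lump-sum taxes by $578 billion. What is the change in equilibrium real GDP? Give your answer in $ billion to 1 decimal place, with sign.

MPC = 1 − MPS = 1 − 0.5 = 0.5.
A lump-sum tax change of −$578 billion shifts disposable income by +$578 billion; first-round consumption changes by −c × ΔT = −0.5 × (−$578 billion) = +$289 billion.
Expenditure multiplier = 1/(1 − c(1−t) + m) = 1/(1 − 0.5×0.69 + 0.1) = 1/0.755 ≈ 1.325.
The tax multiplier is −c × k ≈ −0.662, so ΔY = k × (−c·ΔT) = (+$289 billion) / 0.755 ≈ +$382.8 billion.

+$382.8 billion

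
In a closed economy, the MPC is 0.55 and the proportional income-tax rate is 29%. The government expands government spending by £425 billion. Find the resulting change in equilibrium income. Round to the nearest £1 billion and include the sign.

Spending multiplier = 1/(1 − c(1−t)) = 1/(1 − 0.55×0.71) = 1/0.6095 ≈ 1.641.
ΔY = k × ΔG = (+£425 billion) / 0.6095 ≈ +£697 billion.

+£697 billion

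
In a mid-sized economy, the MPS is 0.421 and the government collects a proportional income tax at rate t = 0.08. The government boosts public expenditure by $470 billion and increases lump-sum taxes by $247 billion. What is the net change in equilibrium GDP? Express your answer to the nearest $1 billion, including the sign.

+$700 billion

MPC = 1 − MPS = 1 − 0.421 = 0.579.
Expenditure multiplier = 1/(1 − c(1−t)) = 1/(1 − 0.579×0.92) = 1/0.46732 ≈ 2.14.
ΔG contributes k·ΔG = (+$470 billion) / 0.46732 ≈ +$1,005.7 billion.
ΔT of +$247 billion changes first-round spending by −c·ΔT = −$143.013 billion, contributing k·(−c·ΔT) = (−$143.013 billion) / 0.46732 ≈ −$306 billion.
Net ΔY = k(ΔG − c·ΔT) = (+$326.987 billion) / 0.46732 ≈ +$700 billion.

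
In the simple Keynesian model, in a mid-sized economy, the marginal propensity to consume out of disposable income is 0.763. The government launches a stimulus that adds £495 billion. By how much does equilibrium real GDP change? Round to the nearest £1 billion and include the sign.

Spending multiplier = 1/(1 − MPC) = 1/(1 − 0.763) = 1/0.237 ≈ 4.219.
ΔY = k × ΔG = (+£495 billion) / 0.237 ≈ +£2,089 billion.

+£2,089 billion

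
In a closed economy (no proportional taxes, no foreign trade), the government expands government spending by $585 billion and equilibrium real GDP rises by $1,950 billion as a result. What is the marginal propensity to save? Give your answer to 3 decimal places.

Implied spending multiplier k = ΔY/ΔG = 1,950/585 ≈ 3.3333.
Since k = 1/(1 − MPC), MPC = 1 − 1/k = 1 − ΔG/ΔY = 1 − 585/1,950 = 0.700.
MPS = 1 − MPC = 0.300.

0.300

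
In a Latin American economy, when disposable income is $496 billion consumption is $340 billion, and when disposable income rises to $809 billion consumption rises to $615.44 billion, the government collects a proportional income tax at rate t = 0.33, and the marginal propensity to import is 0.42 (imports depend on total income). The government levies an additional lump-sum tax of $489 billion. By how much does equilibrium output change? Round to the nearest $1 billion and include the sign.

−$518 billion

MPC = ΔC/ΔYd = (615.44 − 340)/(809 − 496) = 275.44/313 = 0.88.
A lump-sum tax change of +$489 billion shifts disposable income by −$489 billion; first-round consumption changes by −c × ΔT = −0.88 × (+$489 billion) = −$430.32 billion.
Expenditure multiplier = 1/(1 − c(1−t) + m) = 1/(1 − 0.88×0.67 + 0.42) = 1/0.8304 ≈ 1.204.
The tax multiplier is −c × k ≈ −1.06, so ΔY = k × (−c·ΔT) = (−$430.32 billion) / 0.8304 ≈ −$518 billion.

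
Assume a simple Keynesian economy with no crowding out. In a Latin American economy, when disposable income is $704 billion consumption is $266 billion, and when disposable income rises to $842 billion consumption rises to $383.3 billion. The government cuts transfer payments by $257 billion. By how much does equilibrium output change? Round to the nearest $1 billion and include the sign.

−$1,456 billion

MPC = ΔC/ΔYd = (383.3 − 266)/(842 − 704) = 117.3/138 = 0.85.
The transfer change shifts disposable income by −$257 billion, so first-round consumption changes by c·ΔTR = 0.85 × (−$257 billion) = −$218.45 billion.
Expenditure multiplier = 1/(1 − MPC) = 1/(1 − 0.85) = 1/0.15 ≈ 6.667.
The transfer multiplier is c × k ≈ 5.667, so ΔY = k × (c·ΔTR) = (−$218.45 billion) / 0.15 ≈ −$1,456 billion.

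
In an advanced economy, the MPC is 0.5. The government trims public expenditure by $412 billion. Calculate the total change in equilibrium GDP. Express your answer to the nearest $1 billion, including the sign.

−$824 billion

Expenditure multiplier = 1/(1 − MPC) = 1/(1 − 0.5) = 1/0.5 = 2.
ΔY = k × ΔG = (−$412 billion) / 0.5 = −$824 billion.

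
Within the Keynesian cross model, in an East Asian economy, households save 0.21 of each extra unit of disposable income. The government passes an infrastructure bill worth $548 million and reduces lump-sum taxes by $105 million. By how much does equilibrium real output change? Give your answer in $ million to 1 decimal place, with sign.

MPC = 1 − MPS = 1 − 0.21 = 0.79.
Expenditure multiplier = 1/(1 − MPC) = 1/(1 − 0.79) = 1/0.21 ≈ 4.762.
ΔG contributes k·ΔG = (+$548 million) / 0.21 ≈ +$2,609.5 million.
ΔT of −$105 million changes first-round spending by −c·ΔT = +$82.95 million, contributing k·(−c·ΔT) = (+$82.95 million) / 0.21 = +$395 million.
Net ΔY = k(ΔG − c·ΔT) = (+$630.95 million) / 0.21 ≈ +$3,004.5 million.

+$3,004.5 million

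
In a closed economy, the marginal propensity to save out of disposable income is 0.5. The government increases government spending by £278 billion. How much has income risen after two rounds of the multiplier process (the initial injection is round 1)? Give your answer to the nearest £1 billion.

MPC = 1 − MPS = 1 − 0.5 = 0.5.
Round 1 adds ΔG = £278 billion; each later round is MPC = 0.5 times the previous.
After 2 rounds: 278 + 139 = ΔG·(1 − c^2)/(1 − c) = 278 × (1 − 0.25)/0.5 = £417 billion.

£417 billion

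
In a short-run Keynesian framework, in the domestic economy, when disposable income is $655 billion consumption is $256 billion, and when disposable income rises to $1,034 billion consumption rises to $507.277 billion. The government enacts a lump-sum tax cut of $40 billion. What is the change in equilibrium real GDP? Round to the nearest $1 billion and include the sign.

MPC = ΔC/ΔYd = (507.277 − 256)/(1,034 − 655) = 251.277/379 = 0.663.
A lump-sum tax change of −$40 billion shifts disposable income by +$40 billion; first-round consumption changes by −c × ΔT = −0.663 × (−$40 billion) = +$26.52 billion.
Expenditure multiplier = 1/(1 − MPC) = 1/(1 − 0.663) = 1/0.337 ≈ 2.967.
The tax multiplier is −c × k ≈ −1.967, so ΔY = k × (−c·ΔT) = (+$26.52 billion) / 0.337 ≈ +$79 billion.

+$79 billion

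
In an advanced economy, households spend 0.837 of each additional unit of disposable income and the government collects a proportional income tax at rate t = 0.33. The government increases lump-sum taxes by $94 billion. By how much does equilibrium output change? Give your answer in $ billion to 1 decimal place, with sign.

A lump-sum tax change of +$94 billion shifts disposable income by −$94 billion; first-round consumption changes by −c × ΔT = −0.837 × (+$94 billion) = −$78.678 billion.
Expenditure multiplier = 1/(1 − c(1−t)) = 1/(1 − 0.837×0.67) = 1/0.43921 ≈ 2.277.
The tax multiplier is −c × k ≈ −1.906, so ΔY = k × (−c·ΔT) = (−$78.678 billion) / 0.43921 ≈ −$179.1 billion.

−$179.1 billion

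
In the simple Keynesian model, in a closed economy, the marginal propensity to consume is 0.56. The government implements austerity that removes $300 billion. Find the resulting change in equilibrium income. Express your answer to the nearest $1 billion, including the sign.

−$682 billion

Expenditure multiplier = 1/(1 − MPC) = 1/(1 − 0.56) = 1/0.44 ≈ 2.273.
ΔY = k × ΔG = (−$300 billion) / 0.44 ≈ −$682 billion.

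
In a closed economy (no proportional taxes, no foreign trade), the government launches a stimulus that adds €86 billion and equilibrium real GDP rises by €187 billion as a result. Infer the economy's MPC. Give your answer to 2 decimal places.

Implied spending multiplier k = ΔY/ΔG = 187/86 ≈ 2.1744.
Since k = 1/(1 − MPC), MPC = 1 − 1/k = 1 − ΔG/ΔY = 1 − 86/187 ≈ 0.54.

0.54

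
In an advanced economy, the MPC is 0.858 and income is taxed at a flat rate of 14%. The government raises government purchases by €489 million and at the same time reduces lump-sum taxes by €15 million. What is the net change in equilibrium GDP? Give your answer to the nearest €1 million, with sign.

+€1,915 million

Expenditure multiplier = 1/(1 − c(1−t)) = 1/(1 − 0.858×0.86) = 1/0.26212 ≈ 3.815.
ΔG contributes k·ΔG = (+€489 million) / 0.26212 ≈ +€1,865.6 million.
ΔT of −€15 million changes first-round spending by −c·ΔT = +€12.87 million, contributing k·(−c·ΔT) = (+€12.87 million) / 0.26212 ≈ +€49.1 million.
Net ΔY = k(ΔG − c·ΔT) = (+€501.87 million) / 0.26212 ≈ +€1,915 million.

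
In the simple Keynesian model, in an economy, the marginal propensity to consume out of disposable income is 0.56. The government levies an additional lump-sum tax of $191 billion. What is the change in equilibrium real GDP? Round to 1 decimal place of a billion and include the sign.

A lump-sum tax change of +$191 billion shifts disposable income by −$191 billion; first-round consumption changes by −c × ΔT = −0.56 × (+$191 billion) = −$106.96 billion.
Expenditure multiplier = 1/(1 − MPC) = 1/(1 − 0.56) = 1/0.44 ≈ 2.273.
The tax multiplier is −c × k ≈ −1.273, so ΔY = k × (−c·ΔT) = (−$106.96 billion) / 0.44 ≈ −$243.1 billion.

−$243.1 billion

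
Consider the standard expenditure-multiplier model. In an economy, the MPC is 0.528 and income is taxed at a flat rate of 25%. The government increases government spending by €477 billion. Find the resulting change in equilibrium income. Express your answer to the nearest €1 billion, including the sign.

+€790 billion

Spending multiplier = 1/(1 − c(1−t)) = 1/(1 − 0.528×0.75) = 1/0.604 ≈ 1.656.
ΔY = k × ΔG = (+€477 billion) / 0.604 ≈ +€790 billion.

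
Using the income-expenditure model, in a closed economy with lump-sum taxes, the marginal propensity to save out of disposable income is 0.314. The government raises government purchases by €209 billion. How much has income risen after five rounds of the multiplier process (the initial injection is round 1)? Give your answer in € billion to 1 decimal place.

MPC = 1 − MPS = 1 − 0.314 = 0.686.
Round 1 adds ΔG = €209 billion; each later round is MPC = 0.686 times the previous.
After 5 rounds: 209 + 143.374 + 98.354564 + 67.471230904 + 46.285264400144 = ΔG·(1 − c^5)/(1 − c) = 209 × (1 − 0.151921968318176)/0.314 ≈ €564.5 billion.

€564.5 billion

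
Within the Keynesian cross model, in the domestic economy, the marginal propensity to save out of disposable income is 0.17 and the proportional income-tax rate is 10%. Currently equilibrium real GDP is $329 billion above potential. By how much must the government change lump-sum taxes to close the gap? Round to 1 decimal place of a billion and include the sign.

MPC = 1 − MPS = 1 − 0.17 = 0.83.
Spending multiplier = 1/(1 − c(1−t)) = 1/(1 − 0.83×0.9) = 1/0.253 ≈ 3.953.
Tax multiplier = −c·k = −0.83/0.253 ≈ −3.281. Need ΔY = −$329 billion, so ΔT = ΔY/(−c·k) = −(−$329 billion) × 0.253 / 0.83 ≈ +$100.3 billion.
The government should raise lump-sum taxes by $100.3 billion.

+$100.3 billion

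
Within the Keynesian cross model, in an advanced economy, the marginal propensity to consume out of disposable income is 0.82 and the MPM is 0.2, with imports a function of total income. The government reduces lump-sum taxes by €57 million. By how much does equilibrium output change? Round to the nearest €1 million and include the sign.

A lump-sum tax change of −€57 million shifts disposable income by +€57 million; first-round consumption changes by −c × ΔT = −0.82 × (−€57 million) = +€46.74 million.
Expenditure multiplier = 1/(1 − c + m) = 1/(1 − 0.82 + 0.2) = 1/0.38 ≈ 2.632.
The tax multiplier is −c × k ≈ −2.158, so ΔY = k × (−c·ΔT) = (+€46.74 million) / 0.38 = +€123 million.

+€123 million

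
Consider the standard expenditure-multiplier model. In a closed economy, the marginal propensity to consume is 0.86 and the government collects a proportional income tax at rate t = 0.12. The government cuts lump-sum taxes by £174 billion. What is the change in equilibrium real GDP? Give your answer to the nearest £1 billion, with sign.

A lump-sum tax change of −£174 billion shifts disposable income by +£174 billion; first-round consumption changes by −c × ΔT = −0.86 × (−£174 billion) = +£149.64 billion.
Expenditure multiplier = 1/(1 − c(1−t)) = 1/(1 − 0.86×0.88) = 1/0.2432 ≈ 4.112.
The tax multiplier is −c × k ≈ −3.536, so ΔY = k × (−c·ΔT) = (+£149.64 billion) / 0.2432 ≈ +£615 billion.

+£615 billion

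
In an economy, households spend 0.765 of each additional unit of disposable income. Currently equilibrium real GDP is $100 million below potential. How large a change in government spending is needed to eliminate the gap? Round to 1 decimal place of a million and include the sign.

Spending multiplier = 1/(1 − MPC) = 1/(1 − 0.765) = 1/0.235 ≈ 4.255.
Need ΔY = +$100 million, so ΔG = ΔY/k = (+$100 million) × 0.235 = +$23.5 million.
The government should increase government spending by $23.5 million.

+$23.5 million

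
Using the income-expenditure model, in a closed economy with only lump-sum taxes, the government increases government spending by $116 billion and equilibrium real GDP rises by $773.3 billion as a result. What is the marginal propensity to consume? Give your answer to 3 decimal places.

Implied spending multiplier k = ΔY/ΔG = 773.3/116 ≈ 6.6664.
Since k = 1/(1 − MPC), MPC = 1 − 1/k = 1 − ΔG/ΔY = 1 − 116/773.3 ≈ 0.850.

0.850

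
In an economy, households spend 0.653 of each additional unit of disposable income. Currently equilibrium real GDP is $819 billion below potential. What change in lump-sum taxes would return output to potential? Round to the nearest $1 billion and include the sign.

−$435 billion

Spending multiplier = 1/(1 − MPC) = 1/(1 − 0.653) = 1/0.347 ≈ 2.882.
Tax multiplier = −c·k = −0.653/0.347 ≈ −1.882. Need ΔY = +$819 billion, so ΔT = ΔY/(−c·k) = −(+$819 billion) × 0.347 / 0.653 ≈ −$435 billion.
The government should cut lump-sum taxes by $435 billion.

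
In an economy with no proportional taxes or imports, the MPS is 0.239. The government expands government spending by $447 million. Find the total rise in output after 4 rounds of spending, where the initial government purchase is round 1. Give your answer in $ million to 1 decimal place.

MPC = 1 − MPS = 1 − 0.239 = 0.761.
Round 1 adds ΔG = $447 million; each later round is MPC = 0.761 times the previous.
After 4 rounds: 447 + 340.167 + 258.867087 + 196.997853207 = ΔG·(1 − c^4)/(1 − c) = 447 × (1 − 0.335381132641)/0.239 ≈ $1,243 million.

$1,243.0 million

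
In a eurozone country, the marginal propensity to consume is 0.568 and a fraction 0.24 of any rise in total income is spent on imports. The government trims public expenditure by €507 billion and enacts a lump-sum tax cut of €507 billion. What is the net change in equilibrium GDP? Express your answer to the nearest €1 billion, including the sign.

Expenditure multiplier = 1/(1 − c + m) = 1/(1 − 0.568 + 0.24) = 1/0.672 ≈ 1.488.
ΔG contributes k·ΔG = (−€507 billion) / 0.672 ≈ −€754.5 billion.
ΔT of −€507 billion changes first-round spending by −c·ΔT = +€287.976 billion, contributing k·(−c·ΔT) = (+€287.976 billion) / 0.672 ≈ +€428.5 billion.
Net ΔY = k(ΔG − c·ΔT) = (−€219.024 billion) / 0.672 ≈ −€326 billion.

−€326 billion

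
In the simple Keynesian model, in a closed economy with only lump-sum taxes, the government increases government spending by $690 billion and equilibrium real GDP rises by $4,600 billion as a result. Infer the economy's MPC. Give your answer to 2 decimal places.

0.85

Implied spending multiplier k = ΔY/ΔG = 4,600/690 ≈ 6.6667.
Since k = 1/(1 − MPC), MPC = 1 − 1/k = 1 − ΔG/ΔY = 1 − 690/4,600 = 0.85.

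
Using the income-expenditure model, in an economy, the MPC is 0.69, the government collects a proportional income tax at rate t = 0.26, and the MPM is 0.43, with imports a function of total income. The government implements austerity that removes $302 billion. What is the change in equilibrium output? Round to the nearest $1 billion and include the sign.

Expenditure multiplier = 1/(1 − c(1−t) + m) = 1/(1 − 0.69×0.74 + 0.43) = 1/0.9194 ≈ 1.088.
ΔY = k × ΔG = (−$302 billion) / 0.9194 ≈ −$328 billion.

−$328 billion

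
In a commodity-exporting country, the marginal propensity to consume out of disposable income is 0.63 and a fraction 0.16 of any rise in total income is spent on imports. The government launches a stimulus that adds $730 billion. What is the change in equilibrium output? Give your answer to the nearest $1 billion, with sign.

+$1,377 billion

Spending multiplier = 1/(1 − c + m) = 1/(1 − 0.63 + 0.16) = 1/0.53 ≈ 1.887.
ΔY = k × ΔG = (+$730 billion) / 0.53 ≈ +$1,377 billion.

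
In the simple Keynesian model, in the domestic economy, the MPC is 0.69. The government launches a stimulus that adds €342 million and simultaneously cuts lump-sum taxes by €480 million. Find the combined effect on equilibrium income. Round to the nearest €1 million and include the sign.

Expenditure multiplier = 1/(1 − MPC) = 1/(1 − 0.69) = 1/0.31 ≈ 3.226.
ΔG contributes k·ΔG = (+€342 million) / 0.31 ≈ +€1,103.2 million.
ΔT of −€480 million changes first-round spending by −c·ΔT = +€331.2 million, contributing k·(−c·ΔT) = (+€331.2 million) / 0.31 ≈ +€1,068.4 million.
Net ΔY = k(ΔG − c·ΔT) = (+€673.2 million) / 0.31 ≈ +€2,172 million.

+€2,172 million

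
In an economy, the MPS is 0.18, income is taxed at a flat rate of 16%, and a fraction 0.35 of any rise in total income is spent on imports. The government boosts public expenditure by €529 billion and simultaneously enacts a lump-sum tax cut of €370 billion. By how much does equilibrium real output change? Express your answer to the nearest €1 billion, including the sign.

+€1,259 billion

MPC = 1 − MPS = 1 − 0.18 = 0.82.
Expenditure multiplier = 1/(1 − c(1−t) + m) = 1/(1 − 0.82×0.84 + 0.35) = 1/0.6612 ≈ 1.512.
ΔG contributes k·ΔG = (+€529 billion) / 0.6612 ≈ +€800.1 billion.
ΔT of −€370 billion changes first-round spending by −c·ΔT = +€303.4 billion, contributing k·(−c·ΔT) = (+€303.4 billion) / 0.6612 ≈ +€458.9 billion.
Net ΔY = k(ΔG − c·ΔT) = (+€832.4 billion) / 0.6612 ≈ +€1,259 billion.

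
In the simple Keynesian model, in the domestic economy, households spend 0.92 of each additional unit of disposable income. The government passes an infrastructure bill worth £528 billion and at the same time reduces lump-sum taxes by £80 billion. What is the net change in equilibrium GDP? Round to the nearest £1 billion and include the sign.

+£7,520 billion

Expenditure multiplier = 1/(1 − MPC) = 1/(1 − 0.92) = 1/0.08 = 12.5.
ΔG contributes k·ΔG = (+£528 billion) / 0.08 = +£6,600 billion.
ΔT of −£80 billion changes first-round spending by −c·ΔT = +£73.6 billion, contributing k·(−c·ΔT) = (+£73.6 billion) / 0.08 = +£920 billion.
Net ΔY = k(ΔG − c·ΔT) = (+£601.6 billion) / 0.08 = +£7,520 billion.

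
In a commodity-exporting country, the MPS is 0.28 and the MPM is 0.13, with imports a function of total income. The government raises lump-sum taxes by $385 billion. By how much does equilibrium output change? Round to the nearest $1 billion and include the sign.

−$676 billion

MPC = 1 − MPS = 1 − 0.28 = 0.72.
A lump-sum tax change of +$385 billion shifts disposable income by −$385 billion; first-round consumption changes by −c × ΔT = −0.72 × (+$385 billion) = −$277.2 billion.
Expenditure multiplier = 1/(1 − c + m) = 1/(1 − 0.72 + 0.13) = 1/0.41 ≈ 2.439.
The tax multiplier is −c × k ≈ −1.756, so ΔY = k × (−c·ΔT) = (−$277.2 billion) / 0.41 ≈ −$676 billion.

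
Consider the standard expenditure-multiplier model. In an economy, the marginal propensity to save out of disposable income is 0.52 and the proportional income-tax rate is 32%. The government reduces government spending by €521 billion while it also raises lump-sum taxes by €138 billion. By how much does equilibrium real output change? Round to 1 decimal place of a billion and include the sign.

MPC = 1 − MPS = 1 − 0.52 = 0.48.
Expenditure multiplier = 1/(1 − c(1−t)) = 1/(1 − 0.48×0.68) = 1/0.6736 ≈ 1.485.
ΔG contributes k·ΔG = (−€521 billion) / 0.6736 ≈ −€773.5 billion.
ΔT of +€138 billion changes first-round spending by −c·ΔT = −€66.24 billion, contributing k·(−c·ΔT) = (−€66.24 billion) / 0.6736 ≈ −€98.3 billion.
Net ΔY = k(ΔG − c·ΔT) = (−€587.24 billion) / 0.6736 ≈ −€871.8 billion.

−€871.8 billion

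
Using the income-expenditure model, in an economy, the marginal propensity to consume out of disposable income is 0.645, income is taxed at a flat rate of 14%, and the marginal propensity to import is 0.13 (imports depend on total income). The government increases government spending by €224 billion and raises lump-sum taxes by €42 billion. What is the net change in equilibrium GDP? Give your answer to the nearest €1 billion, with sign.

Expenditure multiplier = 1/(1 − c(1−t) + m) = 1/(1 − 0.645×0.86 + 0.13) = 1/0.5753 ≈ 1.738.
ΔG contributes k·ΔG = (+€224 billion) / 0.5753 ≈ +€389.4 billion.
ΔT of +€42 billion changes first-round spending by −c·ΔT = −€27.09 billion, contributing k·(−c·ΔT) = (−€27.09 billion) / 0.5753 ≈ −€47.1 billion.
Net ΔY = k(ΔG − c·ΔT) = (+€196.91 billion) / 0.5753 ≈ +€342 billion.

+€342 billion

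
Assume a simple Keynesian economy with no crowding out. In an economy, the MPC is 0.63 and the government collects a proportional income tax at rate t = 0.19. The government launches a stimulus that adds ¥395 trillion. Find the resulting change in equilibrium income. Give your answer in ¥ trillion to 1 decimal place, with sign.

+¥806.6 trillion

Spending multiplier = 1/(1 − c(1−t)) = 1/(1 − 0.63×0.81) = 1/0.4897 ≈ 2.042.
ΔY = k × ΔG = (+¥395 trillion) / 0.4897 ≈ +¥806.6 trillion.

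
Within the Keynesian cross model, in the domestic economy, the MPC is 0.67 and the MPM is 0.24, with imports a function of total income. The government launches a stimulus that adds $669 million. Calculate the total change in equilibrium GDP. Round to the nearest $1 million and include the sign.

+$1,174 million

Expenditure multiplier = 1/(1 − c + m) = 1/(1 − 0.67 + 0.24) = 1/0.57 ≈ 1.754.
ΔY = k × ΔG = (+$669 million) / 0.57 ≈ +$1,174 million.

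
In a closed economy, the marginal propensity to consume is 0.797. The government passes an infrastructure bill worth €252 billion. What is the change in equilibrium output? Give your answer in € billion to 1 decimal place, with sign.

+€1,241.4 billion

Expenditure multiplier = 1/(1 − MPC) = 1/(1 − 0.797) = 1/0.203 ≈ 4.926.
ΔY = k × ΔG = (+€252 billion) / 0.203 ≈ +€1,241.4 billion.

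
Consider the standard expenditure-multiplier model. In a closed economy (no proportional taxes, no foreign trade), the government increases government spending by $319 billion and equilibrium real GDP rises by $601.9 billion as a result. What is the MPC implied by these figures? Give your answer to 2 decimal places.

0.47

Implied spending multiplier k = ΔY/ΔG = 601.9/319 ≈ 1.8868.
Since k = 1/(1 − MPC), MPC = 1 − 1/k = 1 − ΔG/ΔY = 1 − 319/601.9 ≈ 0.47.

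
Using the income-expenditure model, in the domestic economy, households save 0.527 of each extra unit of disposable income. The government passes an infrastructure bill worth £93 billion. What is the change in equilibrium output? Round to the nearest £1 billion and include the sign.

MPC = 1 − MPS = 1 − 0.527 = 0.473.
Spending multiplier = 1/(1 − MPC) = 1/(1 − 0.473) = 1/0.527 ≈ 1.898.
ΔY = k × ΔG = (+£93 billion) / 0.527 ≈ +£176 billion.

+£176 billion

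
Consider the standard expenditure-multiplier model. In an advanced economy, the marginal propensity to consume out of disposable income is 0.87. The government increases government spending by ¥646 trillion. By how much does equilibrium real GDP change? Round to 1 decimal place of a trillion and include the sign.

+¥4,969.2 trillion

Expenditure multiplier = 1/(1 − MPC) = 1/(1 − 0.87) = 1/0.13 ≈ 7.692.
ΔY = k × ΔG = (+¥646 trillion) / 0.13 ≈ +¥4,969.2 trillion.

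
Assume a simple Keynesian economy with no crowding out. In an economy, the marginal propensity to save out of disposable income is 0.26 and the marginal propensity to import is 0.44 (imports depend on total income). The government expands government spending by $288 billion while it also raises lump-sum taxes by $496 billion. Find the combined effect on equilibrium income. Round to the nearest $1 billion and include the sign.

−$113 billion

MPC = 1 − MPS = 1 − 0.26 = 0.74.
Expenditure multiplier = 1/(1 − c + m) = 1/(1 − 0.74 + 0.44) = 1/0.7 ≈ 1.429.
ΔG contributes k·ΔG = (+$288 billion) / 0.7 ≈ +$411.4 billion.
ΔT of +$496 billion changes first-round spending by −c·ΔT = −$367.04 billion, contributing k·(−c·ΔT) = (−$367.04 billion) / 0.7 ≈ −$524.3 billion.
Net ΔY = k(ΔG − c·ΔT) = (−$79.04 billion) / 0.7 ≈ −$113 billion.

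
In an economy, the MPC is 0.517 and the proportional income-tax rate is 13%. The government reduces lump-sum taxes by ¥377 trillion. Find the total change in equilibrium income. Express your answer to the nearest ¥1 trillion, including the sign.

A lump-sum tax change of −¥377 trillion shifts disposable income by +¥377 trillion; first-round consumption changes by −c × ΔT = −0.517 × (−¥377 trillion) = +¥194.909 trillion.
Expenditure multiplier = 1/(1 − c(1−t)) = 1/(1 − 0.517×0.87) = 1/0.55021 ≈ 1.817.
The tax multiplier is −c × k ≈ −0.94, so ΔY = k × (−c·ΔT) = (+¥194.909 trillion) / 0.55021 ≈ +¥354 trillion.

+¥354 trillion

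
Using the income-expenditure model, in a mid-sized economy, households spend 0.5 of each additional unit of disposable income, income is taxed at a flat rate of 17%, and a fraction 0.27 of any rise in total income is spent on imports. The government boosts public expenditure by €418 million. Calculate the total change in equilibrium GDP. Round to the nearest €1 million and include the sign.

Expenditure multiplier = 1/(1 − c(1−t) + m) = 1/(1 − 0.5×0.83 + 0.27) = 1/0.855 ≈ 1.17.
ΔY = k × ΔG = (+€418 million) / 0.855 ≈ +€489 million.

+€489 million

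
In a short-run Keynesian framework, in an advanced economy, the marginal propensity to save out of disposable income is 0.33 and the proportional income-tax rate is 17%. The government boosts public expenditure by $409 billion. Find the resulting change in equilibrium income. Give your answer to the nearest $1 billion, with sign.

MPC = 1 − MPS = 1 − 0.33 = 0.67.
Government-spending multiplier = 1/(1 − c(1−t)) = 1/(1 − 0.67×0.83) = 1/0.4439 ≈ 2.253.
ΔY = k × ΔG = (+$409 billion) / 0.4439 ≈ +$921 billion.

+$921 billion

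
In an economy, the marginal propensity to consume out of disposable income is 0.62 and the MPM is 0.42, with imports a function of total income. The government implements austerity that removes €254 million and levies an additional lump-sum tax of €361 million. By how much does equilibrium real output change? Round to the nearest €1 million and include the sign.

−€597 million

Expenditure multiplier = 1/(1 − c + m) = 1/(1 − 0.62 + 0.42) = 1/0.8 = 1.25.
ΔG contributes k·ΔG = (−€254 million) / 0.8 = −€317.5 million.
ΔT of +€361 million changes first-round spending by −c·ΔT = −€223.82 million, contributing k·(−c·ΔT) = (−€223.82 million) / 0.8 ≈ −€279.8 million.
Net ΔY = k(ΔG − c·ΔT) = (−€477.82 million) / 0.8 ≈ −€597 million.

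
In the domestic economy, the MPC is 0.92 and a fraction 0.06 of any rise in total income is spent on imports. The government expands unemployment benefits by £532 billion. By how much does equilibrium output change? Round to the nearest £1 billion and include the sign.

+£3,496 billion

The transfer change shifts disposable income by +£532 billion, so first-round consumption changes by c·ΔTR = 0.92 × (+£532 billion) = +£489.44 billion.
Expenditure multiplier = 1/(1 − c + m) = 1/(1 − 0.92 + 0.06) = 1/0.14 ≈ 7.143.
The transfer multiplier is c × k ≈ 6.571, so ΔY = k × (c·ΔTR) = (+£489.44 billion) / 0.14 = +£3,496 billion.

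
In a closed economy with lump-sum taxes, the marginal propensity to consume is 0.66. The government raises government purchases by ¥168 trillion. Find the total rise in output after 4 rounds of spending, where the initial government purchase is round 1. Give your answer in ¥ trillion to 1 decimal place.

¥400.4 trillion

Round 1 adds ΔG = ¥168 trillion; each later round is MPC = 0.66 times the previous.
After 4 rounds: 168 + 110.88 + 73.1808 + 48.299328 = ΔG·(1 − c^4)/(1 − c) = 168 × (1 − 0.18974736)/0.34 ≈ ¥400.4 trillion.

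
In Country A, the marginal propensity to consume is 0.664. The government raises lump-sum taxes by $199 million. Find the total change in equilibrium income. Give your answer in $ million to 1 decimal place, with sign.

−$393.3 million

A lump-sum tax change of +$199 million shifts disposable income by −$199 million; first-round consumption changes by −c × ΔT = −0.664 × (+$199 million) = −$132.136 million.
Expenditure multiplier = 1/(1 − MPC) = 1/(1 − 0.664) = 1/0.336 ≈ 2.976.
The tax multiplier is −c × k ≈ −1.976, so ΔY = k × (−c·ΔT) = (−$132.136 million) / 0.336 ≈ −$393.3 million.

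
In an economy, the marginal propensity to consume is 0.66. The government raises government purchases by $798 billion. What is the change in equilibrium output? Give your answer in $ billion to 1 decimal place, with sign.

Expenditure multiplier = 1/(1 − MPC) = 1/(1 − 0.66) = 1/0.34 ≈ 2.941.
ΔY = k × ΔG = (+$798 billion) / 0.34 ≈ +$2,347.1 billion.

+$2,347.1 billion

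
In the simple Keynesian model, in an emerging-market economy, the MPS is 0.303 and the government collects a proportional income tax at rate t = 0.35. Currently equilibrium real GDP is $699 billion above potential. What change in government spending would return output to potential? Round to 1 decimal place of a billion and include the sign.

MPC = 1 − MPS = 1 − 0.303 = 0.697.
Spending multiplier = 1/(1 − c(1−t)) = 1/(1 − 0.697×0.65) = 1/0.54695 ≈ 1.828.
Need ΔY = −$699 billion, so ΔG = ΔY/k = (−$699 billion) × 0.54695 ≈ −$382.3 billion.
The government should cut government spending by $382.3 billion.

−$382.3 billion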